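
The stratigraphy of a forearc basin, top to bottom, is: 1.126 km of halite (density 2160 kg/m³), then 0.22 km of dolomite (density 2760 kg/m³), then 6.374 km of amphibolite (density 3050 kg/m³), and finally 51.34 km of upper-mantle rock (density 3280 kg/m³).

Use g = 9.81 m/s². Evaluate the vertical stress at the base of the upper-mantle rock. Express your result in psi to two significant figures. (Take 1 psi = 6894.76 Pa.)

halite: 2160 kg/m³ × 9.81 m/s² × 1126 m = 2.386×10^7 Pa = 3461 psi
dolomite: 2760 kg/m³ × 9.81 m/s² × 220 m = 5.957×10^6 Pa = 863.9 psi
amphibolite: 3050 kg/m³ × 9.81 m/s² × 6374 m = 1.907×10^8 Pa = 27661 psi
upper-mantle rock: 3280 kg/m³ × 9.81 m/s² × 51340 m = 1.652×10^9 Pa = 2.396×10^5 psi
Total = 3461 + 863.9 + 27661 + 2.396×10^5 = 2.7158×10^5 psi

270000 psi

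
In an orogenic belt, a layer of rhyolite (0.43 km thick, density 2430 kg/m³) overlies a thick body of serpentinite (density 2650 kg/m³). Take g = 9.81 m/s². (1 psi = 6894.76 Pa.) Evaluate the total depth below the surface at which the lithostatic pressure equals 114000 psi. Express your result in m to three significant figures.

30300 m

Pressure at base of upper layers: 2430×9.81×430 = 1.025×10^7 Pa = 1487 psi
Remaining pressure to be supplied by serpentinite: 7.860×10^8 − 1.025×10^7 = 7.758×10^8 Pa
Additional depth in serpentinite = 7.758×10^8 Pa / (2650 kg/m³ × 9.81 m/s²) = 29841 m
Total depth = 430 m + 29841 m = 30271 m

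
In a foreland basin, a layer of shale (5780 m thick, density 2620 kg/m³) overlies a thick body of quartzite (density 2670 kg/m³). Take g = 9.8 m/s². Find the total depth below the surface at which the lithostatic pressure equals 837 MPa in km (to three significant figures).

Pressure at base of upper layers: 2620×9.8×5780 = 1.484×10^8 Pa = 148.4 MPa
Remaining pressure to be supplied by quartzite: 8.370×10^8 − 1.484×10^8 = 6.886×10^8 Pa
Additional depth in quartzite = 6.886×10^8 Pa / (2670 kg/m³ × 9.8 m/s²) = 26316 m
Total depth = 5780 m + 26316 m = 32096 m
= 32.096 km

32.1 km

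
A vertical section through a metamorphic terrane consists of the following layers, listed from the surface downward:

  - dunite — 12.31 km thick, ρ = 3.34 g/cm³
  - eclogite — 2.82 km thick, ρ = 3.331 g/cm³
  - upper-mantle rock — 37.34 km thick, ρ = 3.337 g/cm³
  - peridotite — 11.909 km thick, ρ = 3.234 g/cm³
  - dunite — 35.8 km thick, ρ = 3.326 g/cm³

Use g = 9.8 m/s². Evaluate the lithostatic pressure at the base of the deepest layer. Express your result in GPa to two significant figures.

dunite: 3340 kg/m³ × 9.8 m/s² × 12310 m = 4.029×10^8 Pa = 0.4029 GPa
eclogite: 3331 kg/m³ × 9.8 m/s² × 2820 m = 9.206×10^7 Pa = 0.09206 GPa
upper-mantle rock: 3337 kg/m³ × 9.8 m/s² × 37340 m = 1.221×10^9 Pa = 1.221 GPa
peridotite: 3234 kg/m³ × 9.8 m/s² × 11909 m = 3.774×10^8 Pa = 0.3774 GPa
dunite: 3326 kg/m³ × 9.8 m/s² × 35800 m = 1.167×10^9 Pa = 1.167 GPa
Total = 0.4029 + 0.09206 + 1.221 + 0.3774 + 1.167 = 3.2604 GPa

3.3 GPa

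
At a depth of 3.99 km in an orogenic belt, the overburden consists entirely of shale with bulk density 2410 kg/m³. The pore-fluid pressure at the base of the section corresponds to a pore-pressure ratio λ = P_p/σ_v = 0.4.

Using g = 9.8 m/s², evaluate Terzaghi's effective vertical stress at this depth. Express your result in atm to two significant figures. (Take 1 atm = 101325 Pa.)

560 atm

Overburden (lithostatic) stress σ_v:
shale: 2410 kg/m³ × 9.8 m/s² × 3990 m = 9.424×10^7 Pa = 94.24 MPa
Pore pressure P_p = λ·σ_v = 0.4 × 94.24 MPa = 37.69 MPa
Effective stress σ' = σ_v − P_p = 94.24 − 37.69 = 56.541 MPa = 558.02 atm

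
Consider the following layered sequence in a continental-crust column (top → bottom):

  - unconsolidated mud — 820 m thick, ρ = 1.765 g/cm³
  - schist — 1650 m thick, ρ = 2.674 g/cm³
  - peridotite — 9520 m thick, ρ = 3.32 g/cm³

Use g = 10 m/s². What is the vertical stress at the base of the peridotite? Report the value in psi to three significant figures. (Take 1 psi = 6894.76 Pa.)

unconsolidated mud: 1765 kg/m³ × 10 m/s² × 820 m = 1.447×10^7 Pa = 2099 psi
schist: 2674 kg/m³ × 10 m/s² × 1650 m = 4.412×10^7 Pa = 6399 psi
peridotite: 3320 kg/m³ × 10 m/s² × 9520 m = 3.161×10^8 Pa = 45841 psi
Total = 2099 + 6399 + 45841 = 54340 psi

54300 psi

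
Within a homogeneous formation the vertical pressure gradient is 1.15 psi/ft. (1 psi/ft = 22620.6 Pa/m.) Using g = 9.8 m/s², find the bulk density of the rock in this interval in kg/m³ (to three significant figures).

2650 kg/m³

ρ = (dP/dz)/g = 1.15 psi/ft / 9.8 m/s² = 26014 Pa/m / 9.8 m/s² = 2654.5 kg/m³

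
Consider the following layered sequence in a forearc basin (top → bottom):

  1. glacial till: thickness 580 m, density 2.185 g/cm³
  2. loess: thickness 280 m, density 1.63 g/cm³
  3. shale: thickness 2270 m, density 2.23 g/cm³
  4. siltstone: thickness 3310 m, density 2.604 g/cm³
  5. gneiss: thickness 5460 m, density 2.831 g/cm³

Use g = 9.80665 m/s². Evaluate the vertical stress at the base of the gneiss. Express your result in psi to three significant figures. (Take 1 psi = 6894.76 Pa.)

43900 psi

glacial till: 2185 kg/m³ × 9.80665 m/s² × 580 m = 1.243×10^7 Pa = 1803 psi
loess: 1630 kg/m³ × 9.80665 m/s² × 280 m = 4.476×10^6 Pa = 649.2 psi
shale: 2230 kg/m³ × 9.80665 m/s² × 2270 m = 4.964×10^7 Pa = 7200 psi
siltstone: 2604 kg/m³ × 9.80665 m/s² × 3310 m = 8.453×10^7 Pa = 12259 psi
gneiss: 2831 kg/m³ × 9.80665 m/s² × 5460 m = 1.516×10^8 Pa = 21985 psi
Total = 1803 + 649.2 + 7200 + 12259 + 21985 = 43897 psi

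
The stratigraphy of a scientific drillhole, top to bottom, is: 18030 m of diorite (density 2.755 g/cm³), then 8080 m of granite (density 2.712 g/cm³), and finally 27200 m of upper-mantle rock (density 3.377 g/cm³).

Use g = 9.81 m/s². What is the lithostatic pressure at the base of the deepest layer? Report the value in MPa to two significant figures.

diorite: 2755 kg/m³ × 9.81 m/s² × 18030 m = 4.873×10^8 Pa = 487.3 MPa
granite: 2712 kg/m³ × 9.81 m/s² × 8080 m = 2.150×10^8 Pa = 215.0 MPa
upper-mantle rock: 3377 kg/m³ × 9.81 m/s² × 27200 m = 9.011×10^8 Pa = 901.1 MPa
Total = 487.3 + 215.0 + 901.1 = 1603.3 MPa

1600 MPa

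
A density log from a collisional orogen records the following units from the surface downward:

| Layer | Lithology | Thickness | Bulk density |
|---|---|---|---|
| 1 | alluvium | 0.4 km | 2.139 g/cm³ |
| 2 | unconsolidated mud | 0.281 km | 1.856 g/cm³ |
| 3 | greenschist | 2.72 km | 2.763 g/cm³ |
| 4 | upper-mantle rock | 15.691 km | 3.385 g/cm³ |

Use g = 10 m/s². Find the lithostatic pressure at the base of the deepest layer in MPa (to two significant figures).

alluvium: 2139 kg/m³ × 10 m/s² × 400 m = 8.556×10^6 Pa = 8.556 MPa
unconsolidated mud: 1856 kg/m³ × 10 m/s² × 281 m = 5.215×10^6 Pa = 5.215 MPa
greenschist: 2763 kg/m³ × 10 m/s² × 2720 m = 7.515×10^7 Pa = 75.15 MPa
upper-mantle rock: 3385 kg/m³ × 10 m/s² × 15691 m = 5.311×10^8 Pa = 531.1 MPa
Total = 8.556 + 5.215 + 75.15 + 531.1 = 620.07 MPa

620 MPa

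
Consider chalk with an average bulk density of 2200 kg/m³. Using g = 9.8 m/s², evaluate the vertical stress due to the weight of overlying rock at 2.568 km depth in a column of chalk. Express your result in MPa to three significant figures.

chalk: 2200 kg/m³ × 9.8 m/s² × 2568 m = 5.537×10^7 Pa = 55.37 MPa

55.4 MPa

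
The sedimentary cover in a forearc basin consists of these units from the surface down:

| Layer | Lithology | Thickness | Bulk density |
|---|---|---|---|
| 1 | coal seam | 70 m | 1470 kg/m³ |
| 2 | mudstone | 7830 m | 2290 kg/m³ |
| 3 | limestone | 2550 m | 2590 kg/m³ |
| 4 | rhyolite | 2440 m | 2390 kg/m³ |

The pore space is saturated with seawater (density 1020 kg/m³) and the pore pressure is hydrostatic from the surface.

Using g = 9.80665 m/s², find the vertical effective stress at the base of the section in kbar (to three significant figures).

1.70 kbar

Overburden (lithostatic) stress σ_v:
coal seam: 1470 kg/m³ × 9.80665 m/s² × 70 m = 1.009×10^6 Pa = 1.009 MPa
mudstone: 2290 kg/m³ × 9.80665 m/s² × 7830 m = 1.758×10^8 Pa = 175.8 MPa
limestone: 2590 kg/m³ × 9.80665 m/s² × 2550 m = 6.477×10^7 Pa = 64.77 MPa
rhyolite: 2390 kg/m³ × 9.80665 m/s² × 2440 m = 5.719×10^7 Pa = 57.19 MPa
Total = 1.009 + 175.8 + 64.77 + 57.19 = 298.81 MPa
Pore pressure P_p = 1020 kg/m³ × 9.80665 m/s² × 12890 m = 1.289×10^8 Pa = 128.9 MPa
Effective stress σ' = σ_v − P_p = 298.8 − 128.9 = 169.87 MPa = 1.6987 kbar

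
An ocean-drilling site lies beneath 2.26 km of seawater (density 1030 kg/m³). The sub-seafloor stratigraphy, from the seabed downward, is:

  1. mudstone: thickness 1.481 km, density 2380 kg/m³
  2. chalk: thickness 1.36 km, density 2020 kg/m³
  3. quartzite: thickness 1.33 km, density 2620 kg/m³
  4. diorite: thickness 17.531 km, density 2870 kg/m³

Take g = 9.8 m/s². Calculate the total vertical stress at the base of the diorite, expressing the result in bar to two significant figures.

6100 bar

seawater: 1030 kg/m³ × 9.8 m/s² × 2260 m = 2.281×10^7 Pa = 228.1 bar
mudstone: 2380 kg/m³ × 9.8 m/s² × 1481 m = 3.454×10^7 Pa = 345.4 bar
chalk: 2020 kg/m³ × 9.8 m/s² × 1360 m = 2.692×10^7 Pa = 269.2 bar
quartzite: 2620 kg/m³ × 9.8 m/s² × 1330 m = 3.415×10^7 Pa = 341.5 bar
diorite: 2870 kg/m³ × 9.8 m/s² × 17531 m = 4.931×10^8 Pa = 4931 bar
Total = 228.1 + 345.4 + 269.2 + 341.5 + 4931 = 6115.0 bar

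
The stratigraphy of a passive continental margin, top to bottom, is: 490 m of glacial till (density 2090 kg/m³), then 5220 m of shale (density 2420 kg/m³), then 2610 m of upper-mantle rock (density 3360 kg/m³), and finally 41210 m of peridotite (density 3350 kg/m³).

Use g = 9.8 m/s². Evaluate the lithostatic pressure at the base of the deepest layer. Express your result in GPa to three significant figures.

glacial till: 2090 kg/m³ × 9.8 m/s² × 490 m = 1.004×10^7 Pa = 0.01004 GPa
shale: 2420 kg/m³ × 9.8 m/s² × 5220 m = 1.238×10^8 Pa = 0.1238 GPa
upper-mantle rock: 3360 kg/m³ × 9.8 m/s² × 2610 m = 8.594×10^7 Pa = 0.08594 GPa
peridotite: 3350 kg/m³ × 9.8 m/s² × 41210 m = 1.353×10^9 Pa = 1.353 GPa
Total = 0.01004 + 0.1238 + 0.08594 + 1.353 = 1.5727 GPa

1.57 GPa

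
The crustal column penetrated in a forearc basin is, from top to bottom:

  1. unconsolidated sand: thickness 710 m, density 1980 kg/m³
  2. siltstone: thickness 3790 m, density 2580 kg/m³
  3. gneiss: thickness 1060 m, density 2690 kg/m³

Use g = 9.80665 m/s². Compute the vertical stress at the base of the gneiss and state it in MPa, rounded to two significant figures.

unconsolidated sand: 1980 kg/m³ × 9.80665 m/s² × 710 m = 1.379×10^7 Pa = 13.79 MPa
siltstone: 2580 kg/m³ × 9.80665 m/s² × 3790 m = 9.589×10^7 Pa = 95.89 MPa
gneiss: 2690 kg/m³ × 9.80665 m/s² × 1060 m = 2.796×10^7 Pa = 27.96 MPa
Total = 13.79 + 95.89 + 27.96 = 137.64 MPa

140 MPa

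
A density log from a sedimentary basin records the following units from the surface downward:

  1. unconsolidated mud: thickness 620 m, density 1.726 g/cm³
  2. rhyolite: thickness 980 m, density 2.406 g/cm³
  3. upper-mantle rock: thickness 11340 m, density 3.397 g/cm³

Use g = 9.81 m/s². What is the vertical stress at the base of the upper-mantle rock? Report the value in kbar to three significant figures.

4.12 kbar

unconsolidated mud: 1726 kg/m³ × 9.81 m/s² × 620 m = 1.050×10^7 Pa = 0.1050 kbar
rhyolite: 2406 kg/m³ × 9.81 m/s² × 980 m = 2.313×10^7 Pa = 0.2313 kbar
upper-mantle rock: 3397 kg/m³ × 9.81 m/s² × 11340 m = 3.779×10^8 Pa = 3.779 kbar
Total = 0.1050 + 0.2313 + 3.779 = 4.1153 kbar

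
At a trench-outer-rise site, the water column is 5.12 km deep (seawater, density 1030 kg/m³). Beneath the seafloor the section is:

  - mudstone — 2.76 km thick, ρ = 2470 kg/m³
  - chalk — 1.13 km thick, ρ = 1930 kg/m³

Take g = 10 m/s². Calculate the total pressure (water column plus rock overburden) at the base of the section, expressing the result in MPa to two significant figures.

140 MPa

seawater: 1030 kg/m³ × 10 m/s² × 5120 m = 5.274×10^7 Pa = 52.74 MPa
mudstone: 2470 kg/m³ × 10 m/s² × 2760 m = 6.817×10^7 Pa = 68.17 MPa
chalk: 1930 kg/m³ × 10 m/s² × 1130 m = 2.181×10^7 Pa = 21.81 MPa
Total = 52.74 + 68.17 + 21.81 = 142.72 MPa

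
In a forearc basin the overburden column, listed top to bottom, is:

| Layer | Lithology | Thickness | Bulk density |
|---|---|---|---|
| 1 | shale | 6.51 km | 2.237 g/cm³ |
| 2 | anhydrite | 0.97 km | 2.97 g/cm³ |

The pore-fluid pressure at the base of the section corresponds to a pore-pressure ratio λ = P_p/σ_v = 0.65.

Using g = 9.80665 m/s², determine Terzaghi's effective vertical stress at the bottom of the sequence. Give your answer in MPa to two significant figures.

60 MPa

Overburden (lithostatic) stress σ_v:
shale: 2237 kg/m³ × 9.80665 m/s² × 6510 m = 1.428×10^8 Pa = 142.8 MPa
anhydrite: 2970 kg/m³ × 9.80665 m/s² × 970 m = 2.825×10^7 Pa = 28.25 MPa
Total = 142.8 + 28.25 = 171.06 MPa
Pore pressure P_p = λ·σ_v = 0.65 × 171.1 MPa = 111.2 MPa
Effective stress σ' = σ_v − P_p = 171.1 − 111.2 = 59.873 MPa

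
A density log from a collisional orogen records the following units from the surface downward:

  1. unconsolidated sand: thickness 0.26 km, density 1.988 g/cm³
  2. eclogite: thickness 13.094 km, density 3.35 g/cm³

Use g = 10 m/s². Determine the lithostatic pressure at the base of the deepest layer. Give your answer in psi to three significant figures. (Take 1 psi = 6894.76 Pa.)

64400 psi

unconsolidated sand: 1988 kg/m³ × 10 m/s² × 260 m = 5.169×10^6 Pa = 749.7 psi
eclogite: 3350 kg/m³ × 10 m/s² × 13094 m = 4.386×10^8 Pa = 63621 psi
Total = 749.7 + 63621 = 64370 psi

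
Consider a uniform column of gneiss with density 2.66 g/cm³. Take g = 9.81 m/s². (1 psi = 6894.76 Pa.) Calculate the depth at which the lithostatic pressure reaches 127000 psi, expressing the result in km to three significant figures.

h = P/(ρg) = 127000 psi / (2660 kg/m³ × 9.81 m/s²) = 8.756×10^8 Pa / 26095 Pa/m = 33556 m
= 33.556 km

33.6 km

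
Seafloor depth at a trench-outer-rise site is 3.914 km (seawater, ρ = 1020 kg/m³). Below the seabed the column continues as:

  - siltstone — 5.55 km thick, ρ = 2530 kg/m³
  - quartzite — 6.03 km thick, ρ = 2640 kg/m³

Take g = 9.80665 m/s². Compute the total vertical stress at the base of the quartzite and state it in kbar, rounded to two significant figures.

seawater: 1020 kg/m³ × 9.80665 m/s² × 3914 m = 3.915×10^7 Pa = 0.3915 kbar
siltstone: 2530 kg/m³ × 9.80665 m/s² × 5550 m = 1.377×10^8 Pa = 1.377 kbar
quartzite: 2640 kg/m³ × 9.80665 m/s² × 6030 m = 1.561×10^8 Pa = 1.561 kbar
Total = 0.3915 + 1.377 + 1.561 = 3.3296 kbar

3.3 kbar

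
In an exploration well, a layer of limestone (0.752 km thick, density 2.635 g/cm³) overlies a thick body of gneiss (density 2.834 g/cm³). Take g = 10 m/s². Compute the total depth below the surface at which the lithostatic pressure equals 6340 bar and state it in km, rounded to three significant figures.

22.4 km

Pressure at base of upper layers: 2635×10×752 = 1.982×10^7 Pa = 198.2 bar
Remaining pressure to be supplied by gneiss: 6.340×10^8 − 1.982×10^7 = 6.142×10^8 Pa
Additional depth in gneiss = 6.142×10^8 Pa / (2834 kg/m³ × 10 m/s²) = 21672 m
Total depth = 752 m + 21672 m = 22424 m
= 22.424 km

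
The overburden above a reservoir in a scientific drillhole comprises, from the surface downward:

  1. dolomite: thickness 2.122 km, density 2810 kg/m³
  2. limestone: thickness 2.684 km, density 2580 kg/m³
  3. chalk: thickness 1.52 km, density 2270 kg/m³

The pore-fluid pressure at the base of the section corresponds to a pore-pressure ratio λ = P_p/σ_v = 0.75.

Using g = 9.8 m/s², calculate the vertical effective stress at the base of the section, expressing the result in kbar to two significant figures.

0.40 kbar

Overburden (lithostatic) stress σ_v:
dolomite: 2810 kg/m³ × 9.8 m/s² × 2122 m = 5.844×10^7 Pa = 58.44 MPa
limestone: 2580 kg/m³ × 9.8 m/s² × 2684 m = 6.786×10^7 Pa = 67.86 MPa
chalk: 2270 kg/m³ × 9.8 m/s² × 1520 m = 3.381×10^7 Pa = 33.81 MPa
Total = 58.44 + 67.86 + 33.81 = 160.11 MPa
Pore pressure P_p = λ·σ_v = 0.75 × 160.1 MPa = 120.1 MPa
Effective stress σ' = σ_v − P_p = 160.1 − 120.1 = 40.028 MPa = 0.40028 kbar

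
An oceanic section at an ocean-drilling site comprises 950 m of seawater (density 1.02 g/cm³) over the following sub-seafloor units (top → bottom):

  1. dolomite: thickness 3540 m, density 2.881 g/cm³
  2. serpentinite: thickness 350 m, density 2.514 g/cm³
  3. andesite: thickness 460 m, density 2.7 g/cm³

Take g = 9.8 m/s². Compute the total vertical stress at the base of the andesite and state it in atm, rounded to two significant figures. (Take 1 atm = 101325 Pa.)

1300 atm

seawater: 1020 kg/m³ × 9.8 m/s² × 950 m = 9.496×10^6 Pa = 93.72 atm
dolomite: 2881 kg/m³ × 9.8 m/s² × 3540 m = 9.995×10^7 Pa = 986.4 atm
serpentinite: 2514 kg/m³ × 9.8 m/s² × 350 m = 8.623×10^6 Pa = 85.10 atm
andesite: 2700 kg/m³ × 9.8 m/s² × 460 m = 1.217×10^7 Pa = 120.1 atm
Total = 93.72 + 986.4 + 85.10 + 120.1 = 1285.4 atm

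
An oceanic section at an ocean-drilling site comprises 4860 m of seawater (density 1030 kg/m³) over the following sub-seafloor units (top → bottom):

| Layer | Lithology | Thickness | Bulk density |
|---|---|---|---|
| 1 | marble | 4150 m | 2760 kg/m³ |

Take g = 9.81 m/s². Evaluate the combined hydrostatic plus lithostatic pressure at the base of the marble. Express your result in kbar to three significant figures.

1.61 kbar

seawater: 1030 kg/m³ × 9.81 m/s² × 4860 m = 4.911×10^7 Pa = 0.4911 kbar
marble: 2760 kg/m³ × 9.81 m/s² × 4150 m = 1.124×10^8 Pa = 1.124 kbar
Total = 0.4911 + 1.124 = 1.6147 kbar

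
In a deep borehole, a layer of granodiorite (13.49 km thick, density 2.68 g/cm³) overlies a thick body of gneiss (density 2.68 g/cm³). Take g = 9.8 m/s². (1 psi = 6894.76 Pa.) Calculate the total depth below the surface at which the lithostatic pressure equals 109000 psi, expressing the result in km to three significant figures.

28.6 km

Pressure at base of upper layers: 2680×9.8×13490 = 3.543×10^8 Pa = 51387 psi
Remaining pressure to be supplied by gneiss: 7.515×10^8 − 3.543×10^8 = 3.972×10^8 Pa
Additional depth in gneiss = 3.972×10^8 Pa / (2680 kg/m³ × 9.8 m/s²) = 15124 m
Total depth = 13490 m + 15124 m = 28614 m
= 28.614 km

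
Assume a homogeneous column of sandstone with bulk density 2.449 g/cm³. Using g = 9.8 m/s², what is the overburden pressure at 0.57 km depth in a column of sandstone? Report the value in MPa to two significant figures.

sandstone: 2449 kg/m³ × 9.8 m/s² × 570 m = 1.368×10^7 Pa = 13.68 MPa

14 MPa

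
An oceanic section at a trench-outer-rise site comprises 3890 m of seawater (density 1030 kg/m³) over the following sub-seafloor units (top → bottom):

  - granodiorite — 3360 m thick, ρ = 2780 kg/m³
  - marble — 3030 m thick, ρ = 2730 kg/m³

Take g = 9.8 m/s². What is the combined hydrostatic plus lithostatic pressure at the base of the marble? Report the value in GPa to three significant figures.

seawater: 1030 kg/m³ × 9.8 m/s² × 3890 m = 3.927×10^7 Pa = 0.03927 GPa
granodiorite: 2780 kg/m³ × 9.8 m/s² × 3360 m = 9.154×10^7 Pa = 0.09154 GPa
marble: 2730 kg/m³ × 9.8 m/s² × 3030 m = 8.106×10^7 Pa = 0.08106 GPa
Total = 0.03927 + 0.09154 + 0.08106 = 0.21187 GPa

0.212 GPa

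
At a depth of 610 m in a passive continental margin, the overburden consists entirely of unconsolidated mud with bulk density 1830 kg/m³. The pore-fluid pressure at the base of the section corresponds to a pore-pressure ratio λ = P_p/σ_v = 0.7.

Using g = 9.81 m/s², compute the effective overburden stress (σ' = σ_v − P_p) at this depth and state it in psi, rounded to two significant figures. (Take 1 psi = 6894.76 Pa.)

Overburden (lithostatic) stress σ_v:
unconsolidated mud: 1830 kg/m³ × 9.81 m/s² × 610 m = 1.095×10^7 Pa = 10.95 MPa
Pore pressure P_p = λ·σ_v = 0.7 × 10.95 MPa = 7.666 MPa
Effective stress σ' = σ_v − P_p = 10.95 − 7.666 = 3.2853 MPa = 476.49 psi

480 psi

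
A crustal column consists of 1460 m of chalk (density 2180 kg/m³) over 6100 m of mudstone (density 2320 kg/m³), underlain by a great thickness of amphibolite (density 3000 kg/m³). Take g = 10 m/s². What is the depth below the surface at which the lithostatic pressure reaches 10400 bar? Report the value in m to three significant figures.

Pressure at base of upper layers: 2180×10×1460 + 2320×10×6100 = 1.733×10^8 Pa = 1733 bar
Remaining pressure to be supplied by amphibolite: 1.040×10^9 − 1.733×10^8 = 8.667×10^8 Pa
Additional depth in amphibolite = 8.667×10^8 Pa / (3000 kg/m³ × 10 m/s²) = 28888 m
Total depth = 7560 m + 28888 m = 36448 m

36400 m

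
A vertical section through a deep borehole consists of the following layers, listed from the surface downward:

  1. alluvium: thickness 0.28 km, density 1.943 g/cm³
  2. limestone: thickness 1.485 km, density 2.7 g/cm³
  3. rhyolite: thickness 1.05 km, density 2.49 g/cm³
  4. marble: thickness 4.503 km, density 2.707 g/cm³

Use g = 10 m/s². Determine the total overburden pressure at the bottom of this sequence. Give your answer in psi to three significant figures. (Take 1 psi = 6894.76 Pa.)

alluvium: 1943 kg/m³ × 10 m/s² × 280 m = 5.440×10^6 Pa = 789.1 psi
limestone: 2700 kg/m³ × 10 m/s² × 1485 m = 4.010×10^7 Pa = 5815 psi
rhyolite: 2490 kg/m³ × 10 m/s² × 1050 m = 2.615×10^7 Pa = 3792 psi
marble: 2707 kg/m³ × 10 m/s² × 4503 m = 1.219×10^8 Pa = 17680 psi
Total = 789.1 + 5815 + 3792 + 17680 = 28076 psi

28100 psi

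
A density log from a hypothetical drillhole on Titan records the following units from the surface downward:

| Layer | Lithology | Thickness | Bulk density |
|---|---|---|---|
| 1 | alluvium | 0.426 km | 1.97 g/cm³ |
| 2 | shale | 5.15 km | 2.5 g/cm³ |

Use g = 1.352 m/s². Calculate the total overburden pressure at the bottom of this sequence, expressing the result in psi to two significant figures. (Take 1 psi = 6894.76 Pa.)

2700 psi

alluvium: 1970 kg/m³ × 1.352 m/s² × 426 m = 1.135×10^6 Pa = 164.6 psi
shale: 2500 kg/m³ × 1.352 m/s² × 5150 m = 1.741×10^7 Pa = 2525 psi
Total = 164.6 + 2525 = 2689.2 psi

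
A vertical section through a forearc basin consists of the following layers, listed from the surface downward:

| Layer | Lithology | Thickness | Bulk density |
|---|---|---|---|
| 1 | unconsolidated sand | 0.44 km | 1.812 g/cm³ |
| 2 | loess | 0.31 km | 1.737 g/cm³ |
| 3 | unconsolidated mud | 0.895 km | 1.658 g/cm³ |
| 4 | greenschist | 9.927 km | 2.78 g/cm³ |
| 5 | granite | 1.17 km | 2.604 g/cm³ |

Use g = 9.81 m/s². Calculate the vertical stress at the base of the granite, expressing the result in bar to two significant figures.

unconsolidated sand: 1812 kg/m³ × 9.81 m/s² × 440 m = 7.821×10^6 Pa = 78.21 bar
loess: 1737 kg/m³ × 9.81 m/s² × 310 m = 5.282×10^6 Pa = 52.82 bar
unconsolidated mud: 1658 kg/m³ × 9.81 m/s² × 895 m = 1.456×10^7 Pa = 145.6 bar
greenschist: 2780 kg/m³ × 9.81 m/s² × 9927 m = 2.707×10^8 Pa = 2707 bar
granite: 2604 kg/m³ × 9.81 m/s² × 1170 m = 2.989×10^7 Pa = 298.9 bar
Total = 78.21 + 52.82 + 145.6 + 2707 + 298.9 = 3282.8 bar

3300 bar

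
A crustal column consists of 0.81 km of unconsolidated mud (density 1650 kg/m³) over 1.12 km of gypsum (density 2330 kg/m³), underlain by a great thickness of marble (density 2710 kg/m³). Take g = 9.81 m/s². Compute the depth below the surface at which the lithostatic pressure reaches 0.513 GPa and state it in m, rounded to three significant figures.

Pressure at base of upper layers: 1650×9.81×810 + 2330×9.81×1120 = 3.871×10^7 Pa = 0.03871 GPa
Remaining pressure to be supplied by marble: 5.130×10^8 − 3.871×10^7 = 4.743×10^8 Pa
Additional depth in marble = 4.743×10^8 Pa / (2710 kg/m³ × 9.81 m/s²) = 17840 m
Total depth = 1930 m + 17840 m = 19770 m

19800 m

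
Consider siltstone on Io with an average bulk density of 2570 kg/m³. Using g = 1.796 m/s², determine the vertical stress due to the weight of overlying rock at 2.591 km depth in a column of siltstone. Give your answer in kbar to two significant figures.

0.12 kbar

siltstone: 2570 kg/m³ × 1.796 m/s² × 2591 m = 1.196×10^7 Pa = 0.1196 kbar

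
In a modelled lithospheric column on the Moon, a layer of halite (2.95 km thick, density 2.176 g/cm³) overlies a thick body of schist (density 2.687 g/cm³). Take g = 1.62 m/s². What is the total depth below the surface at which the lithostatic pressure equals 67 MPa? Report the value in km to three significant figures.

16.0 km

Pressure at base of upper layers: 2176×1.62×2950 = 1.040×10^7 Pa = 10.40 MPa
Remaining pressure to be supplied by schist: 6.700×10^7 − 1.040×10^7 = 5.660×10^7 Pa
Additional depth in schist = 5.660×10^7 Pa / (2687 kg/m³ × 1.62 m/s²) = 13003 m
Total depth = 2950 m + 13003 m = 15953 m
= 15.953 km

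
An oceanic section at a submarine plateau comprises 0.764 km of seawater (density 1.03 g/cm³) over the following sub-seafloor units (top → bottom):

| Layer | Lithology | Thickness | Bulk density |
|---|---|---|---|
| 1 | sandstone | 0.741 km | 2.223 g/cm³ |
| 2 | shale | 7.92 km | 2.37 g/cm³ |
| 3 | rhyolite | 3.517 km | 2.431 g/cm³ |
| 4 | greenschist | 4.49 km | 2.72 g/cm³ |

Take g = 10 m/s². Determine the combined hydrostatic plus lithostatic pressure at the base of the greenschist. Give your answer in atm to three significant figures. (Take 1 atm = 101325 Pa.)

4140 atm

seawater: 1030 kg/m³ × 10 m/s² × 764 m = 7.869×10^6 Pa = 77.66 atm
sandstone: 2223 kg/m³ × 10 m/s² × 741 m = 1.647×10^7 Pa = 162.6 atm
shale: 2370 kg/m³ × 10 m/s² × 7920 m = 1.877×10^8 Pa = 1852 atm
rhyolite: 2431 kg/m³ × 10 m/s² × 3517 m = 8.550×10^7 Pa = 843.8 atm
greenschist: 2720 kg/m³ × 10 m/s² × 4490 m = 1.221×10^8 Pa = 1205 atm
Total = 77.66 + 162.6 + 1852 + 843.8 + 1205 = 4141.8 atm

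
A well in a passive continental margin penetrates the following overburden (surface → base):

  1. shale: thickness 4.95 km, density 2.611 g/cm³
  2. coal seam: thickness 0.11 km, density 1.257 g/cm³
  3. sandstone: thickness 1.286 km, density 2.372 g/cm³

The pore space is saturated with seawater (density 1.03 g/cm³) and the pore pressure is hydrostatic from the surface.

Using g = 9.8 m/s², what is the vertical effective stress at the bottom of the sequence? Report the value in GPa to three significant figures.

0.0939 GPa

Overburden (lithostatic) stress σ_v:
shale: 2611 kg/m³ × 9.8 m/s² × 4950 m = 1.267×10^8 Pa = 126.7 MPa
coal seam: 1257 kg/m³ × 9.8 m/s² × 110 m = 1.355×10^6 Pa = 1.355 MPa
sandstone: 2372 kg/m³ × 9.8 m/s² × 1286 m = 2.989×10^7 Pa = 29.89 MPa
Total = 126.7 + 1.355 + 29.89 = 157.91 MPa
Pore pressure P_p = 1030 kg/m³ × 9.8 m/s² × 6346 m = 6.406×10^7 Pa = 64.06 MPa
Effective stress σ' = σ_v − P_p = 157.9 − 64.06 = 93.852 MPa = 0.093852 GPa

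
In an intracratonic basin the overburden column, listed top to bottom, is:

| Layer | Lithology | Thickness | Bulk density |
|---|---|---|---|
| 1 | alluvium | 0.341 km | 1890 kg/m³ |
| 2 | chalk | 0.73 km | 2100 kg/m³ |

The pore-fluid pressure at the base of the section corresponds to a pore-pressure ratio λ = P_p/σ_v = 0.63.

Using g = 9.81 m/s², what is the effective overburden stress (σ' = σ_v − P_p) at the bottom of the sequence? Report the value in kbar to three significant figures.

0.0790 kbar

Overburden (lithostatic) stress σ_v:
alluvium: 1890 kg/m³ × 9.81 m/s² × 341 m = 6.322×10^6 Pa = 6.322 MPa
chalk: 2100 kg/m³ × 9.81 m/s² × 730 m = 1.504×10^7 Pa = 15.04 MPa
Total = 6.322 + 15.04 = 21.361 MPa
Pore pressure P_p = λ·σ_v = 0.63 × 21.36 MPa = 13.46 MPa
Effective stress σ' = σ_v − P_p = 21.36 − 13.46 = 7.9036 MPa = 0.079036 kbar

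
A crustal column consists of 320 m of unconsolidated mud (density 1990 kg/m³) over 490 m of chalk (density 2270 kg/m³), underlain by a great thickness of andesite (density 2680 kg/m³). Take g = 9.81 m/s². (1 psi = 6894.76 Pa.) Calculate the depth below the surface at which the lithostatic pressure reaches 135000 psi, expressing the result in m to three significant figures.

35600 m

Pressure at base of upper layers: 1990×9.81×320 + 2270×9.81×490 = 1.716×10^7 Pa = 2489 psi
Remaining pressure to be supplied by andesite: 9.308×10^8 − 1.716×10^7 = 9.136×10^8 Pa
Additional depth in andesite = 9.136×10^8 Pa / (2680 kg/m³ × 9.81 m/s²) = 34751 m
Total depth = 810 m + 34751 m = 35561 m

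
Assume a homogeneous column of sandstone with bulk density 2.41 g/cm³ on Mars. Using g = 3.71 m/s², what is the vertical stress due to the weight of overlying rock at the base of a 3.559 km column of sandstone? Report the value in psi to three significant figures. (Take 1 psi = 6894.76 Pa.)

4620 psi

sandstone: 2410 kg/m³ × 3.71 m/s² × 3559 m = 3.182×10^7 Pa = 4615 psi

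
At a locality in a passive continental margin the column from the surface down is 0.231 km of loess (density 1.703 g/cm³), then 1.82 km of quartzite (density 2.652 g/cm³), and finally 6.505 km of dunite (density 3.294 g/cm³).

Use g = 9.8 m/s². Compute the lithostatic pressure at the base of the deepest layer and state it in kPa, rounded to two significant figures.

260000 kPa

loess: 1703 kg/m³ × 9.8 m/s² × 231 m = 3.855×10^6 Pa = 3855 kPa
quartzite: 2652 kg/m³ × 9.8 m/s² × 1820 m = 4.730×10^7 Pa = 47301 kPa
dunite: 3294 kg/m³ × 9.8 m/s² × 6505 m = 2.100×10^8 Pa = 2.100×10^5 kPa
Total = 3855 + 47301 + 2.100×10^5 = 2.6115×10^5 kPa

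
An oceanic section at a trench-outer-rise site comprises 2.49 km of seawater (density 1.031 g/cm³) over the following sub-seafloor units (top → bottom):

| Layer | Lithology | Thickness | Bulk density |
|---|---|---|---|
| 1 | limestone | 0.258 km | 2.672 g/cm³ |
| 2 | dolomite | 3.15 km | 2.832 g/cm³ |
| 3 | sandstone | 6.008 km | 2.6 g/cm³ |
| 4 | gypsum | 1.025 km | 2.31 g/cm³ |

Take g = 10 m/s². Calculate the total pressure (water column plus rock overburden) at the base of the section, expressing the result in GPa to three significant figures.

seawater: 1031 kg/m³ × 10 m/s² × 2490 m = 2.567×10^7 Pa = 0.02567 GPa
limestone: 2672 kg/m³ × 10 m/s² × 258 m = 6.894×10^6 Pa = 6.894×10^-3 GPa
dolomite: 2832 kg/m³ × 10 m/s² × 3150 m = 8.921×10^7 Pa = 0.08921 GPa
sandstone: 2600 kg/m³ × 10 m/s² × 6008 m = 1.562×10^8 Pa = 0.1562 GPa
gypsum: 2310 kg/m³ × 10 m/s² × 1025 m = 2.368×10^7 Pa = 0.02368 GPa
Total = 0.02567 + 6.894×10^-3 + 0.08921 + 0.1562 + 0.02368 = 0.30166 GPa

0.302 GPa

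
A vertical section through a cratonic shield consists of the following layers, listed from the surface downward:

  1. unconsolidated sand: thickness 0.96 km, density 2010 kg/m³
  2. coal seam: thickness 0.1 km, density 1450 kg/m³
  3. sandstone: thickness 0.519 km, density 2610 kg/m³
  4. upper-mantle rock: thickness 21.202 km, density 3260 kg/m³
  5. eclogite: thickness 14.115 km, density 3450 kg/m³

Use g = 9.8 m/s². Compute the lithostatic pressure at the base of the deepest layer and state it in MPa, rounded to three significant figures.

1190 MPa

unconsolidated sand: 2010 kg/m³ × 9.8 m/s² × 960 m = 1.891×10^7 Pa = 18.91 MPa
coal seam: 1450 kg/m³ × 9.8 m/s² × 100 m = 1.421×10^6 Pa = 1.421 MPa
sandstone: 2610 kg/m³ × 9.8 m/s² × 519 m = 1.327×10^7 Pa = 13.27 MPa
upper-mantle rock: 3260 kg/m³ × 9.8 m/s² × 21202 m = 6.774×10^8 Pa = 677.4 MPa
eclogite: 3450 kg/m³ × 9.8 m/s² × 14115 m = 4.772×10^8 Pa = 477.2 MPa
Total = 18.91 + 1.421 + 13.27 + 677.4 + 477.2 = 1188.2 MPa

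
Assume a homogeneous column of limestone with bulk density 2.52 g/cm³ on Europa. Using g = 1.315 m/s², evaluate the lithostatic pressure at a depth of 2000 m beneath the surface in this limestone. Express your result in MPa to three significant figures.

limestone: 2520 kg/m³ × 1.315 m/s² × 2000 m = 6.628×10^6 Pa = 6.628 MPa

6.63 MPa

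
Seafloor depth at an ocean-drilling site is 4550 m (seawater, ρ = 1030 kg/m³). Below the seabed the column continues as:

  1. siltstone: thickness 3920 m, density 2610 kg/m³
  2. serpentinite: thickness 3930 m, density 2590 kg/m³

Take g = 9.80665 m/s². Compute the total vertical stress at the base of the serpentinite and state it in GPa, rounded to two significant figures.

seawater: 1030 kg/m³ × 9.80665 m/s² × 4550 m = 4.596×10^7 Pa = 0.04596 GPa
siltstone: 2610 kg/m³ × 9.80665 m/s² × 3920 m = 1.003×10^8 Pa = 0.1003 GPa
serpentinite: 2590 kg/m³ × 9.80665 m/s² × 3930 m = 9.982×10^7 Pa = 0.09982 GPa
Total = 0.04596 + 0.1003 + 0.09982 = 0.24611 GPa

0.25 GPa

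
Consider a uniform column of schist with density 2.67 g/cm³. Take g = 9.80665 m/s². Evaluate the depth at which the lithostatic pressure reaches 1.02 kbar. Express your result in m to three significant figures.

3900 m

h = P/(ρg) = 1.02 kbar / (2670 kg/m³ × 9.80665 m/s²) = 1.020×10^8 Pa / 26184 Pa/m = 3895.5 m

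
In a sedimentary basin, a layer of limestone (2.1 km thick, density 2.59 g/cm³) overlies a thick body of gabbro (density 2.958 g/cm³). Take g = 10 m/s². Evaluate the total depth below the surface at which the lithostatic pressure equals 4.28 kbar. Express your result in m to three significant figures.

Pressure at base of upper layers: 2590×10×2100 = 5.439×10^7 Pa = 0.5439 kbar
Remaining pressure to be supplied by gabbro: 4.280×10^8 − 5.439×10^7 = 3.736×10^8 Pa
Additional depth in gabbro = 3.736×10^8 Pa / (2958 kg/m³ × 10 m/s²) = 12630 m
Total depth = 2100 m + 12630 m = 14730 m

14700 m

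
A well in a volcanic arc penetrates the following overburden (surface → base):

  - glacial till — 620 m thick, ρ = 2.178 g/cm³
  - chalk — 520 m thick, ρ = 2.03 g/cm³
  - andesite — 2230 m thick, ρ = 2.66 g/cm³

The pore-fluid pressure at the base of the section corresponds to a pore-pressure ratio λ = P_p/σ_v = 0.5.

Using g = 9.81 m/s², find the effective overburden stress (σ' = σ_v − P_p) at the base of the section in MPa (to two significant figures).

Overburden (lithostatic) stress σ_v:
glacial till: 2178 kg/m³ × 9.81 m/s² × 620 m = 1.325×10^7 Pa = 13.25 MPa
chalk: 2030 kg/m³ × 9.81 m/s² × 520 m = 1.036×10^7 Pa = 10.36 MPa
andesite: 2660 kg/m³ × 9.81 m/s² × 2230 m = 5.819×10^7 Pa = 58.19 MPa
Total = 13.25 + 10.36 + 58.19 = 81.793 MPa
Pore pressure P_p = λ·σ_v = 0.5 × 81.79 MPa = 40.90 MPa
Effective stress σ' = σ_v − P_p = 81.79 − 40.90 = 40.897 MPa

41 MPa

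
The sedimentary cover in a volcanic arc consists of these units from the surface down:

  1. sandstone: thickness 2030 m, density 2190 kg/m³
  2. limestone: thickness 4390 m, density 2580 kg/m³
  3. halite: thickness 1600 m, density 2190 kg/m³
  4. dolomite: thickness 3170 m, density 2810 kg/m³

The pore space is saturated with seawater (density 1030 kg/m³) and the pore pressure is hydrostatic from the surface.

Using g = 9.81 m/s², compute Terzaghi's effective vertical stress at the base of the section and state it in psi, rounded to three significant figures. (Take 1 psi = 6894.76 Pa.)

23700 psi

Overburden (lithostatic) stress σ_v:
sandstone: 2190 kg/m³ × 9.81 m/s² × 2030 m = 4.361×10^7 Pa = 43.61 MPa
limestone: 2580 kg/m³ × 9.81 m/s² × 4390 m = 1.111×10^8 Pa = 111.1 MPa
halite: 2190 kg/m³ × 9.81 m/s² × 1600 m = 3.437×10^7 Pa = 34.37 MPa
dolomite: 2810 kg/m³ × 9.81 m/s² × 3170 m = 8.738×10^7 Pa = 87.38 MPa
Total = 43.61 + 111.1 + 34.37 + 87.38 = 276.48 MPa
Pore pressure P_p = 1030 kg/m³ × 9.81 m/s² × 11190 m = 1.131×10^8 Pa = 113.1 MPa
Effective stress σ' = σ_v − P_p = 276.5 − 113.1 = 163.41 MPa = 23701 psi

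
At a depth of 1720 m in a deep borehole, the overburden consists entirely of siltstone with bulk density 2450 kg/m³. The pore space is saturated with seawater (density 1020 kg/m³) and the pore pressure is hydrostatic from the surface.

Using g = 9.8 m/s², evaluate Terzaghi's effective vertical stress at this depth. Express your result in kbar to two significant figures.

0.24 kbar

Overburden (lithostatic) stress σ_v:
siltstone: 2450 kg/m³ × 9.8 m/s² × 1720 m = 4.130×10^7 Pa = 41.30 MPa
Pore pressure P_p = 1020 kg/m³ × 9.8 m/s² × 1720 m = 1.719×10^7 Pa = 17.19 MPa
Effective stress σ' = σ_v − P_p = 41.30 − 17.19 = 24.104 MPa = 0.24104 kbar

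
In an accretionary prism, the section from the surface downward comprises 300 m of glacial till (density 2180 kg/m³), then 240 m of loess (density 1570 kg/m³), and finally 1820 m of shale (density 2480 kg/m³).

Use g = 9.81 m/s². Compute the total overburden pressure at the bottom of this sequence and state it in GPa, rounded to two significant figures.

0.054 GPa

glacial till: 2180 kg/m³ × 9.81 m/s² × 300 m = 6.416×10^6 Pa = 6.416×10^-3 GPa
loess: 1570 kg/m³ × 9.81 m/s² × 240 m = 3.696×10^6 Pa = 3.696×10^-3 GPa
shale: 2480 kg/m³ × 9.81 m/s² × 1820 m = 4.428×10^7 Pa = 0.04428 GPa
Total = 6.416×10^-3 + 3.696×10^-3 + 0.04428 = 0.054391 GPa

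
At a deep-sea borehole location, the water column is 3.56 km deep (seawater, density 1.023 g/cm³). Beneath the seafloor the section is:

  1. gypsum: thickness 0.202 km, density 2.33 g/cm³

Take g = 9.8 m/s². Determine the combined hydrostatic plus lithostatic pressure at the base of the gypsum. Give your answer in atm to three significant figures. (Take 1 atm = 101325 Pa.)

seawater: 1023 kg/m³ × 9.8 m/s² × 3560 m = 3.569×10^7 Pa = 352.2 atm
gypsum: 2330 kg/m³ × 9.8 m/s² × 202 m = 4.612×10^6 Pa = 45.52 atm
Total = 352.2 + 45.52 = 397.76 atm

398 atm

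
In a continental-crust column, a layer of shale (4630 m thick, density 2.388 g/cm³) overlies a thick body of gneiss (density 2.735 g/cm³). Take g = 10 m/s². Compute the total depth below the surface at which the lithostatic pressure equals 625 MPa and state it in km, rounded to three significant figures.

Pressure at base of upper layers: 2388×10×4630 = 1.106×10^8 Pa = 110.6 MPa
Remaining pressure to be supplied by gneiss: 6.250×10^8 − 1.106×10^8 = 5.144×10^8 Pa
Additional depth in gneiss = 5.144×10^8 Pa / (2735 kg/m³ × 10 m/s²) = 18809 m
Total depth = 4630 m + 18809 m = 23439 m
= 23.439 km

23.4 km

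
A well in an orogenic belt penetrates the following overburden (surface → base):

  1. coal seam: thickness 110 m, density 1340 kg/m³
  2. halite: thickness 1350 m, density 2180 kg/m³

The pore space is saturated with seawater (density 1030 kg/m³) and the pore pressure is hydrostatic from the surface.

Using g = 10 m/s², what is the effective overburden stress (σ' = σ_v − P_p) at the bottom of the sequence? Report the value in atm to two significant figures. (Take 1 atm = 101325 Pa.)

Overburden (lithostatic) stress σ_v:
coal seam: 1340 kg/m³ × 10 m/s² × 110 m = 1.474×10^6 Pa = 1.474 MPa
halite: 2180 kg/m³ × 10 m/s² × 1350 m = 2.943×10^7 Pa = 29.43 MPa
Total = 1.474 + 29.43 = 30.904 MPa
Pore pressure P_p = 1030 kg/m³ × 10 m/s² × 1460 m = 1.504×10^7 Pa = 15.04 MPa
Effective stress σ' = σ_v − P_p = 30.90 − 15.04 = 15.866 MPa = 156.59 atm

160 atm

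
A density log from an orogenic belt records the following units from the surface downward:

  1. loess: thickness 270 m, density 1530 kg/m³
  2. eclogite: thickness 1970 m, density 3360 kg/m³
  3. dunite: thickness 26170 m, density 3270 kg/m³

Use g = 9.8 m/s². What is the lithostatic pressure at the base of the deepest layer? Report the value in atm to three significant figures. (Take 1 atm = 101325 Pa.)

8960 atm

loess: 1530 kg/m³ × 9.8 m/s² × 270 m = 4.048×10^6 Pa = 39.95 atm
eclogite: 3360 kg/m³ × 9.8 m/s² × 1970 m = 6.487×10^7 Pa = 640.2 atm
dunite: 3270 kg/m³ × 9.8 m/s² × 26170 m = 8.386×10^8 Pa = 8277 atm
Total = 39.95 + 640.2 + 8277 = 8956.9 atm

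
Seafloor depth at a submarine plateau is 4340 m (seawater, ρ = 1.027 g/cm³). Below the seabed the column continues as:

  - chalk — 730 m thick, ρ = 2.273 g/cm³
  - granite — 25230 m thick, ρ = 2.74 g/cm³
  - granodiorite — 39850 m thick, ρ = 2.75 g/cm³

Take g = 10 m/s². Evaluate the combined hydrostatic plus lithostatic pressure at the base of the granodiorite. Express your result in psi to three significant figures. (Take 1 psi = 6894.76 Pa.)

seawater: 1027 kg/m³ × 10 m/s² × 4340 m = 4.457×10^7 Pa = 6465 psi
chalk: 2273 kg/m³ × 10 m/s² × 730 m = 1.659×10^7 Pa = 2407 psi
granite: 2740 kg/m³ × 10 m/s² × 25230 m = 6.913×10^8 Pa = 1.003×10^5 psi
granodiorite: 2750 kg/m³ × 10 m/s² × 39850 m = 1.096×10^9 Pa = 1.589×10^5 psi
Total = 6465 + 2407 + 1.003×10^5 + 1.589×10^5 = 2.6808×10^5 psi

268000 psi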